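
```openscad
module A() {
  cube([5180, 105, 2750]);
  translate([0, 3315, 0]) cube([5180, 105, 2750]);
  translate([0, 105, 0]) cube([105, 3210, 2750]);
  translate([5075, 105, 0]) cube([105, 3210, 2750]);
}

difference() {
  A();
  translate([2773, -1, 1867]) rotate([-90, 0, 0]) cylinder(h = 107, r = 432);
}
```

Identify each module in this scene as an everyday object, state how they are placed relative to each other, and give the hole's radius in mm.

A is a house frame. The house frame has a circular hole through its front wall. The hole's radius is 432 mm.

The subtracted cylinder has r = 432 mm.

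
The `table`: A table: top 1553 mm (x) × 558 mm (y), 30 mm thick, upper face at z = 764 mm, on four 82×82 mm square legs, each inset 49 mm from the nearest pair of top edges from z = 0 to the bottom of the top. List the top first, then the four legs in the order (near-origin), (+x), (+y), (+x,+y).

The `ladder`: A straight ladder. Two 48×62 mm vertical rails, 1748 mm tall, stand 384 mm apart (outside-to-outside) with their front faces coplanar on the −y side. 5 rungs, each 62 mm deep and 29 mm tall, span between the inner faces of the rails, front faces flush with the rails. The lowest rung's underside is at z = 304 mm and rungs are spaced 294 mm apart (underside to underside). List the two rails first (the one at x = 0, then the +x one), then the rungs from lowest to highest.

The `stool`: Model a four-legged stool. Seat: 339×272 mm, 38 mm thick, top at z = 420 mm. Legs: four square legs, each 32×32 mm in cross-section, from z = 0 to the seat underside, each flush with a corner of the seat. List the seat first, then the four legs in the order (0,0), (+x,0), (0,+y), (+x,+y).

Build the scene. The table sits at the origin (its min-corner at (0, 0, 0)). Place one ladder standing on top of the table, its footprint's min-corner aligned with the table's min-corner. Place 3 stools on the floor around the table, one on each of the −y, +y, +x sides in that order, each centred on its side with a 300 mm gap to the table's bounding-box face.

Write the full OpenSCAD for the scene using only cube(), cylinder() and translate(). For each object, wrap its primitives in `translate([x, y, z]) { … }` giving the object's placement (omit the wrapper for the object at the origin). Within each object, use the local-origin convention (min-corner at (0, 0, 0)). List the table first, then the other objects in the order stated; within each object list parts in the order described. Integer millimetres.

translate([0, 0, 734]) cube([1553, 558, 30]);
translate([49, 49, 0]) cube([82, 82, 734]);
translate([1422, 49, 0]) cube([82, 82, 734]);
translate([49, 427, 0]) cube([82, 82, 734]);
translate([1422, 427, 0]) cube([82, 82, 734]);
translate([0, 0, 764]) {
  cube([48, 62, 1748]);
  translate([336, 0, 0]) cube([48, 62, 1748]);
  translate([48, 0, 304]) cube([288, 62, 29]);
  translate([48, 0, 598]) cube([288, 62, 29]);
  translate([48, 0, 892]) cube([288, 62, 29]);
  translate([48, 0, 1186]) cube([288, 62, 29]);
  translate([48, 0, 1480]) cube([288, 62, 29]);
}
translate([607, -572, 0]) {
  translate([0, 0, 382]) cube([339, 272, 38]);
  cube([32, 32, 382]);
  translate([307, 0, 0]) cube([32, 32, 382]);
  translate([0, 240, 0]) cube([32, 32, 382]);
  translate([307, 240, 0]) cube([32, 32, 382]);
}
translate([607, 858, 0]) {
  translate([0, 0, 382]) cube([339, 272, 38]);
  cube([32, 32, 382]);
  translate([307, 0, 0]) cube([32, 32, 382]);
  translate([0, 240, 0]) cube([32, 32, 382]);
  translate([307, 240, 0]) cube([32, 32, 382]);
}
translate([1853, 143, 0]) {
  translate([0, 0, 382]) cube([339, 272, 38]);
  cube([32, 32, 382]);
  translate([307, 0, 0]) cube([32, 32, 382]);
  translate([0, 240, 0]) cube([32, 32, 382]);
  translate([307, 240, 0]) cube([32, 32, 382]);
}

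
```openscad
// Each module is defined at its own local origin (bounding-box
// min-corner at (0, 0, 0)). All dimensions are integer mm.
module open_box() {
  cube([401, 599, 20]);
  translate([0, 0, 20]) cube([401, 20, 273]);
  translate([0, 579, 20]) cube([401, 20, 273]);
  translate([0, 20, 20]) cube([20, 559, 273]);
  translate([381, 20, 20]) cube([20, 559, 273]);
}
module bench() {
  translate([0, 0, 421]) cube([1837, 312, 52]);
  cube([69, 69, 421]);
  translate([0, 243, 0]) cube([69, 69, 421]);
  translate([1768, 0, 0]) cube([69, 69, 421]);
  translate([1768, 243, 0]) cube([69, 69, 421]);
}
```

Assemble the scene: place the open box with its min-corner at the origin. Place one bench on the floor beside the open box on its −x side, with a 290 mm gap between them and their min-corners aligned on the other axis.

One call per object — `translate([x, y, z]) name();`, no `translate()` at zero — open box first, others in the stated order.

open_box();
translate([-2127, 0, 0]) bench();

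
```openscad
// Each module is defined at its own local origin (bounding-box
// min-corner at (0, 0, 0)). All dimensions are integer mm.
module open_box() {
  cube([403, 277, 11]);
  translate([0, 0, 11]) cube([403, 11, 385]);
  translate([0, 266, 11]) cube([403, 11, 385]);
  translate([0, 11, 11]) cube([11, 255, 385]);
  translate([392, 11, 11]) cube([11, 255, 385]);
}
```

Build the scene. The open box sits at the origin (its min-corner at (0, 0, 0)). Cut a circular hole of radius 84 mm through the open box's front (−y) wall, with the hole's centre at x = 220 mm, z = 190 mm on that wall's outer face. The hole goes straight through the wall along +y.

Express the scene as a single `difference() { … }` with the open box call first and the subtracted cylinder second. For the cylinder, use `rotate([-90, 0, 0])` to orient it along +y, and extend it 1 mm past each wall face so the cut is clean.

difference() {
  open_box();
  translate([220, -1, 190]) rotate([-90, 0, 0]) cylinder(h = 13, r = 84);
}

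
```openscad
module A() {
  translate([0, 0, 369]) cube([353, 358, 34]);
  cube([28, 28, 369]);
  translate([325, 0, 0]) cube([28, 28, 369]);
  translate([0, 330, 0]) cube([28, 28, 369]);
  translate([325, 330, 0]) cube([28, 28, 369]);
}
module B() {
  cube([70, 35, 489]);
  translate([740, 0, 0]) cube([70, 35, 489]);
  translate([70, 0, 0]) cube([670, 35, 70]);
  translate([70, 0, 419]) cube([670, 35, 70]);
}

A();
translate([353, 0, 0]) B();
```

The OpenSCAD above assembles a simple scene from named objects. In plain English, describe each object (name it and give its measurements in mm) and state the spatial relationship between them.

A is a simple wooden stool: a rectangular seat 353 mm (x) by 358 mm (y), 34 mm thick, top face at z = 403 mm, on four square legs, each 28×28 mm in cross-section. The legs rest on z = 0, each flush with a corner of the seat.

B is a picture frame with a 670×349 mm rectangular opening (x by z) and a uniform 70 mm border on every side. Frame depth is 35 mm along y. It is built from two vertical stiles running the full outside height and two horizontal rails spanning the gap between the stiles.

The picture frame is against the stool's +x side, with their −y faces flush.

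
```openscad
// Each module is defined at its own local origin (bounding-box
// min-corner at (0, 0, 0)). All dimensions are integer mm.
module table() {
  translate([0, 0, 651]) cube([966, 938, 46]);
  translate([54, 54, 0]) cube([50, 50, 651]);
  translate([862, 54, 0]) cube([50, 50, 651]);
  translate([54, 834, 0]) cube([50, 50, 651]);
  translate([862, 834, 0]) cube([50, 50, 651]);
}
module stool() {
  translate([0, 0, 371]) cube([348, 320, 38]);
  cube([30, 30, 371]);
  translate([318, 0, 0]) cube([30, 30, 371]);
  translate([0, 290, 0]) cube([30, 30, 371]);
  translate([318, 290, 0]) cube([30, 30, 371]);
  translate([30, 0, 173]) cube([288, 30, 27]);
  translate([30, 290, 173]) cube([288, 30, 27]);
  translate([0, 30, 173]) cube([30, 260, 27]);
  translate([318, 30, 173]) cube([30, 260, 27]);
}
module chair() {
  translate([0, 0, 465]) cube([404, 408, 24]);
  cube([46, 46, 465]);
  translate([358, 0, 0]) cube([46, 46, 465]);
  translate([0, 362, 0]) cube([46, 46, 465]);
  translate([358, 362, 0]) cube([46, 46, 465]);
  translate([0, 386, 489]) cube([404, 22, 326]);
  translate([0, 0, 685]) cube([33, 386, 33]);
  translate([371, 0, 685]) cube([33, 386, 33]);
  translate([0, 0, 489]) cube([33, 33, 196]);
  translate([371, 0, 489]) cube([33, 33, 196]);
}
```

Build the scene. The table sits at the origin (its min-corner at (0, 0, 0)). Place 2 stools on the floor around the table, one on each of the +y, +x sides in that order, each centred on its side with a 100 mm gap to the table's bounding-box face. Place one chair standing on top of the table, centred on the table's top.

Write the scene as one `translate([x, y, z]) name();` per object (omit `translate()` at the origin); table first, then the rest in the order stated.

table();
translate([309, 1038, 0]) stool();
translate([1066, 309, 0]) stool();
translate([281, 265, 697]) chair();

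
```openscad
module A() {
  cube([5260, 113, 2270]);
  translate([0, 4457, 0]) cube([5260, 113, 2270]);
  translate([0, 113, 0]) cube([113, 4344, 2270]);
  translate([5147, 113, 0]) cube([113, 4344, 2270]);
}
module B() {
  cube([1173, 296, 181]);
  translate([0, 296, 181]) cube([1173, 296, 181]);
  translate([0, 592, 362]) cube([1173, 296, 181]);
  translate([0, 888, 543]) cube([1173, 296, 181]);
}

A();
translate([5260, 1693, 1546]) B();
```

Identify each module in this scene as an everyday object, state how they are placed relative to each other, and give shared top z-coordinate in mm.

A is a house frame. B is a staircase. The staircase is beside the house frame with their tops flush at z = 2270. The shared top z-coordinate is 2270 mm.

Both tops at z = 2270 mm.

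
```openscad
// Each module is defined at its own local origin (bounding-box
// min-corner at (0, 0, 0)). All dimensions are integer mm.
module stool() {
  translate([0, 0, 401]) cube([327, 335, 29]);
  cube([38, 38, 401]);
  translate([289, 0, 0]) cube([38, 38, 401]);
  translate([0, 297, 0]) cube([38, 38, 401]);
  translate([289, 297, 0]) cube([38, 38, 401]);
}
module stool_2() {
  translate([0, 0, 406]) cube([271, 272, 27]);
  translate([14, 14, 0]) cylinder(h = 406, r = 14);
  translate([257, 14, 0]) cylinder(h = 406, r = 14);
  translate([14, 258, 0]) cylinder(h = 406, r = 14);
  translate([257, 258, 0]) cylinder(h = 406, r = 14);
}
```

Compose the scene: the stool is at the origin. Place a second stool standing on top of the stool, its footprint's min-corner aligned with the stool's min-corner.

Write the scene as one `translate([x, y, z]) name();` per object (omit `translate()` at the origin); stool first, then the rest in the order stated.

stool();
translate([0, 0, 430]) stool_2();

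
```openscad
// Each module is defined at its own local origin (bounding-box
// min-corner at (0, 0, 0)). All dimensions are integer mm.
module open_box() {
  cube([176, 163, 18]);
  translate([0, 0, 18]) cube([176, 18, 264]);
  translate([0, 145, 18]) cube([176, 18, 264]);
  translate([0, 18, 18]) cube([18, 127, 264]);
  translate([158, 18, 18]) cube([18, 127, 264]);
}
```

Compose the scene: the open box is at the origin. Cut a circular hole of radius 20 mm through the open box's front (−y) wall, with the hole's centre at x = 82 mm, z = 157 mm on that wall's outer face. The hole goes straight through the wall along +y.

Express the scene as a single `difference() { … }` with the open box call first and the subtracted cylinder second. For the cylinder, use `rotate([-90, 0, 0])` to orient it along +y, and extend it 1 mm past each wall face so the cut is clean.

difference() {
  open_box();
  translate([82, -1, 157]) rotate([-90, 0, 0]) cylinder(h = 20, r = 20);
}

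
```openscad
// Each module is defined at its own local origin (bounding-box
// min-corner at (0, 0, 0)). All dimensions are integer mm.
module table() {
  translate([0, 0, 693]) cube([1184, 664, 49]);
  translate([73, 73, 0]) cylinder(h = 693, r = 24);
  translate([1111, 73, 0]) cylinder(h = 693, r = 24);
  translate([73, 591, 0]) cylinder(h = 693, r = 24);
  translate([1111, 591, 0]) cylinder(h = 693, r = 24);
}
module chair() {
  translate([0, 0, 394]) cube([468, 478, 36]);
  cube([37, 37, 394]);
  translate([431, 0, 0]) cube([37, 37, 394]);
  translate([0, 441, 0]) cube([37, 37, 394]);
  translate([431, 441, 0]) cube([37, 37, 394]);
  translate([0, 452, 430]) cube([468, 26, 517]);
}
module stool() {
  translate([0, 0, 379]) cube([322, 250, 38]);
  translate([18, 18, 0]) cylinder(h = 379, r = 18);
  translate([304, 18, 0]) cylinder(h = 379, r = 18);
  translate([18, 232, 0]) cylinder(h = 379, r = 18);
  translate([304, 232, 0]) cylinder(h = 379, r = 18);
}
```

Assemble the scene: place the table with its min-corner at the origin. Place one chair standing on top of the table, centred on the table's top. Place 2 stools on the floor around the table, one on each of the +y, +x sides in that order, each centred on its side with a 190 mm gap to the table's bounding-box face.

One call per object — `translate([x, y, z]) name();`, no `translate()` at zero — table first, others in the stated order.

table();
translate([358, 93, 742]) chair();
translate([431, 854, 0]) stool();
translate([1374, 207, 0]) stool();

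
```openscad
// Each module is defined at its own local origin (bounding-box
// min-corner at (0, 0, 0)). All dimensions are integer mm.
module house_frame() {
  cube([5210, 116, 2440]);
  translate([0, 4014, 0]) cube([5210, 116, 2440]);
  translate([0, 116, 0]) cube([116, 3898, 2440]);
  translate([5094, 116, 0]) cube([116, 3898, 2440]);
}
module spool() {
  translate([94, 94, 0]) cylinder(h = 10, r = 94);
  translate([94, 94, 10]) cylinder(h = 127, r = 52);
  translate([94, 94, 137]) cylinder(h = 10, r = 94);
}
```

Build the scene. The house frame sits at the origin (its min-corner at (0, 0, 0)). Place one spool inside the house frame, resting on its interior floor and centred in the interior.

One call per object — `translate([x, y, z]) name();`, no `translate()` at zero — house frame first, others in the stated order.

house_frame();
translate([2511, 1971, 0]) spool();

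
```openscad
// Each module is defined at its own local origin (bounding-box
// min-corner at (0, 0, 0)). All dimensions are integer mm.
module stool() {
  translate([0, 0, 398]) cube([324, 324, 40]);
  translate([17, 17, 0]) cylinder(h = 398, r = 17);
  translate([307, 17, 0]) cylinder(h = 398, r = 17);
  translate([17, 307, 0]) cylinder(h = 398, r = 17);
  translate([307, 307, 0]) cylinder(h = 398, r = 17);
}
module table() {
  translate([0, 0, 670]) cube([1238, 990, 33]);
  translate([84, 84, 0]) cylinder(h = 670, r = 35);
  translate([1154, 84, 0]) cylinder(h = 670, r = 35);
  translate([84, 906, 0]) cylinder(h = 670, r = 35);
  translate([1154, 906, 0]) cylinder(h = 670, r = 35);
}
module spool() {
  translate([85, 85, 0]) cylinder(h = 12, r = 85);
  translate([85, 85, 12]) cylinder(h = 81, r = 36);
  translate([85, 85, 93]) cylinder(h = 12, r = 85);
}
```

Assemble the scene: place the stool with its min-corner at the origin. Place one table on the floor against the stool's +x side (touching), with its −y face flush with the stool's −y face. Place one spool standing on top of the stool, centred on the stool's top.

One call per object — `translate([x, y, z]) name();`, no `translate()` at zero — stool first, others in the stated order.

stool();
translate([324, 0, 0]) table();
translate([77, 77, 438]) spool();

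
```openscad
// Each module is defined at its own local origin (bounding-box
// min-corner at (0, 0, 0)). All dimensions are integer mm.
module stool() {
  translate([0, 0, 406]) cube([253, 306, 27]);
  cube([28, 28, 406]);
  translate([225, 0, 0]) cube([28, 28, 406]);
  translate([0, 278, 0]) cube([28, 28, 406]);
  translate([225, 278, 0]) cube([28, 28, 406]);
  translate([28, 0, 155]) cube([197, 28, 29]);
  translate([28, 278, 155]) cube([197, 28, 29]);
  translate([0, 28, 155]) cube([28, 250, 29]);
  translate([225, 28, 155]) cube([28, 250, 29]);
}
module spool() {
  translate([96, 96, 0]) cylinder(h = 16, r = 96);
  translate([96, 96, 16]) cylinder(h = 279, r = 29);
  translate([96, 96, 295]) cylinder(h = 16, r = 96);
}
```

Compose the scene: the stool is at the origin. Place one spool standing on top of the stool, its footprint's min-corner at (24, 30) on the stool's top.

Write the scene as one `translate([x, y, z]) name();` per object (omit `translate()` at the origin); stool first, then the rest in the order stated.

stool();
translate([24, 30, 433]) spool();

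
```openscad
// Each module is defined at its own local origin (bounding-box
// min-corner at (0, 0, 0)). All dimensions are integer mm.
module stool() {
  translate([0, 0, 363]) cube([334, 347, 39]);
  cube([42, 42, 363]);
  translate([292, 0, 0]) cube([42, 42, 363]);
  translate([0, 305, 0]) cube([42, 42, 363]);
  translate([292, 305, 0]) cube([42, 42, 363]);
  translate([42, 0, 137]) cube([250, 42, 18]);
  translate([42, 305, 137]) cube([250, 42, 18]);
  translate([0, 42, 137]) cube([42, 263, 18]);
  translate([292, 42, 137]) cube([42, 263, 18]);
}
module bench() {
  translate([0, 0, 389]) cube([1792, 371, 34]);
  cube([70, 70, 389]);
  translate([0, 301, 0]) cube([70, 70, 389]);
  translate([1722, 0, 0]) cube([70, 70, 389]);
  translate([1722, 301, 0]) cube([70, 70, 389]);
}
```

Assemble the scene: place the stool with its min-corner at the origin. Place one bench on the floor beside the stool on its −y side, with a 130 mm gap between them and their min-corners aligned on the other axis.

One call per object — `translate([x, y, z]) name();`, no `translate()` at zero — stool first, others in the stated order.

stool();
translate([0, -501, 0]) bench();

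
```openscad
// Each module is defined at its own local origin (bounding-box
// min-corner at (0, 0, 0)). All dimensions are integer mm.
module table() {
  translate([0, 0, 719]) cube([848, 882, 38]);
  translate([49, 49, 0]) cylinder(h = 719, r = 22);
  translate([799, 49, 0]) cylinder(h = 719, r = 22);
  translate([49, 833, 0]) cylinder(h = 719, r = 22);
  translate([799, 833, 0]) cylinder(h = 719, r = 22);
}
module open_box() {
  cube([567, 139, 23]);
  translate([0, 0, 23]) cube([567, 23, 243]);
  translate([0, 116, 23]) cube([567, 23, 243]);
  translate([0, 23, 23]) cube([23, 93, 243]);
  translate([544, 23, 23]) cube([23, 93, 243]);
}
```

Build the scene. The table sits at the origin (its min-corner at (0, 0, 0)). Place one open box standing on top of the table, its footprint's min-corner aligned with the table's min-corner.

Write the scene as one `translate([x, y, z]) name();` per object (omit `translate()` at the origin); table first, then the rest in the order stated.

table();
translate([0, 0, 757]) open_box();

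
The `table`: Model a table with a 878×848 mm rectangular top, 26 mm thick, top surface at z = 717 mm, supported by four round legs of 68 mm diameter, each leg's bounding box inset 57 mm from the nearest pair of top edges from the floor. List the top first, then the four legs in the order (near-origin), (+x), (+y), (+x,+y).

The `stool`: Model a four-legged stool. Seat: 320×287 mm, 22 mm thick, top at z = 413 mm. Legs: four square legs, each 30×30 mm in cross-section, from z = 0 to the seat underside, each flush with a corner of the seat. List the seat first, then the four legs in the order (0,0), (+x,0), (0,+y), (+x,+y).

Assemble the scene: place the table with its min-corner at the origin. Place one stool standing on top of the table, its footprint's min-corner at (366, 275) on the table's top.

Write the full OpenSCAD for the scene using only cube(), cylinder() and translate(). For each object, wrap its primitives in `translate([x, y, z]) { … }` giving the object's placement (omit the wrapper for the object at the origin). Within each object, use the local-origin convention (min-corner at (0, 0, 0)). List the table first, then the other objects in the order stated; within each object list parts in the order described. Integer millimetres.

translate([0, 0, 691]) cube([878, 848, 26]);
translate([91, 91, 0]) cylinder(h = 691, r = 34);
translate([787, 91, 0]) cylinder(h = 691, r = 34);
translate([91, 757, 0]) cylinder(h = 691, r = 34);
translate([787, 757, 0]) cylinder(h = 691, r = 34);
translate([366, 275, 717]) {
  translate([0, 0, 391]) cube([320, 287, 22]);
  cube([30, 30, 391]);
  translate([290, 0, 0]) cube([30, 30, 391]);
  translate([0, 257, 0]) cube([30, 30, 391]);
  translate([290, 257, 0]) cube([30, 30, 391]);
}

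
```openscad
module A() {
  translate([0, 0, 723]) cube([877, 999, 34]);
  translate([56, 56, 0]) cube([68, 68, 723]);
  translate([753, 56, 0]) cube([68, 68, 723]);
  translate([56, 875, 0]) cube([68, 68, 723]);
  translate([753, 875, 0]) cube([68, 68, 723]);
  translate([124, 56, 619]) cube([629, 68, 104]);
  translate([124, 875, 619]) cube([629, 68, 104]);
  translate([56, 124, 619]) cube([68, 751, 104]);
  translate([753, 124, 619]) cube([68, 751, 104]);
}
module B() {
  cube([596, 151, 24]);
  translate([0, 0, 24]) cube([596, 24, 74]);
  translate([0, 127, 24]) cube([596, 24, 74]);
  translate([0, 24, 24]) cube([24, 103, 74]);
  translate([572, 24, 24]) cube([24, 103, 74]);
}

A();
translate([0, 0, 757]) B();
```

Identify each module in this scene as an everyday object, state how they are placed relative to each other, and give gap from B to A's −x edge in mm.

The open box's min-x is at 0; the table's min-x is 0; gap = 0 mm.

A is a table. B is an open box. The open box is on top of the table. The gap from the open box to the table's −x edge is 0 mm.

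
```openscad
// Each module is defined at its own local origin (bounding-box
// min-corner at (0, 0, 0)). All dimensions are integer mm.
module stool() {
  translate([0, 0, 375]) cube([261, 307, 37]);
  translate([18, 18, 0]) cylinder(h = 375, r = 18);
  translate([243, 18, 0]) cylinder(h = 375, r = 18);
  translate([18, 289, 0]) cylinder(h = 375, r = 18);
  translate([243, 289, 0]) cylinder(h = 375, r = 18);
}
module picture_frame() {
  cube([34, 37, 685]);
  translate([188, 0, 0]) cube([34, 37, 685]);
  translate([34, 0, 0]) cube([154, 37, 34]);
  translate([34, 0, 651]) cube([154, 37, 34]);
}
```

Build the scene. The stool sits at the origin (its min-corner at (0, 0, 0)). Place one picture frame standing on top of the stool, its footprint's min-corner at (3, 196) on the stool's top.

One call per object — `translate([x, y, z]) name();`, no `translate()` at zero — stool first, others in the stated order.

stool();
translate([3, 196, 412]) picture_frame();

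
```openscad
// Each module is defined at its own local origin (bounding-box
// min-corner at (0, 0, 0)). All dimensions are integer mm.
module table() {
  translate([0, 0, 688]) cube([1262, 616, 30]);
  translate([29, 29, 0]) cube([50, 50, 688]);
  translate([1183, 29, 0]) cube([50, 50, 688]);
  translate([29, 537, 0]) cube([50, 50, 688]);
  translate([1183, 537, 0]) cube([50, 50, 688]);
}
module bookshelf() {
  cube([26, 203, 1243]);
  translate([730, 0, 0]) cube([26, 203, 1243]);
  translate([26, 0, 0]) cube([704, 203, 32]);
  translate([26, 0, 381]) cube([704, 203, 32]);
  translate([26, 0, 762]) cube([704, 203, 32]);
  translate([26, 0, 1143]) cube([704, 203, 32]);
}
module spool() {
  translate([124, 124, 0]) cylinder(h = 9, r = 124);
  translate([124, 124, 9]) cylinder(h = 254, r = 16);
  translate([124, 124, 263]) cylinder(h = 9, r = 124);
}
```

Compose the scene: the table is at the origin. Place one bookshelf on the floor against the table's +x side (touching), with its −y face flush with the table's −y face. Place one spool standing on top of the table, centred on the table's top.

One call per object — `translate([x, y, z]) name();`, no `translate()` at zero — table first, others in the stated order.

table();
translate([1262, 0, 0]) bookshelf();
translate([507, 184, 718]) spool();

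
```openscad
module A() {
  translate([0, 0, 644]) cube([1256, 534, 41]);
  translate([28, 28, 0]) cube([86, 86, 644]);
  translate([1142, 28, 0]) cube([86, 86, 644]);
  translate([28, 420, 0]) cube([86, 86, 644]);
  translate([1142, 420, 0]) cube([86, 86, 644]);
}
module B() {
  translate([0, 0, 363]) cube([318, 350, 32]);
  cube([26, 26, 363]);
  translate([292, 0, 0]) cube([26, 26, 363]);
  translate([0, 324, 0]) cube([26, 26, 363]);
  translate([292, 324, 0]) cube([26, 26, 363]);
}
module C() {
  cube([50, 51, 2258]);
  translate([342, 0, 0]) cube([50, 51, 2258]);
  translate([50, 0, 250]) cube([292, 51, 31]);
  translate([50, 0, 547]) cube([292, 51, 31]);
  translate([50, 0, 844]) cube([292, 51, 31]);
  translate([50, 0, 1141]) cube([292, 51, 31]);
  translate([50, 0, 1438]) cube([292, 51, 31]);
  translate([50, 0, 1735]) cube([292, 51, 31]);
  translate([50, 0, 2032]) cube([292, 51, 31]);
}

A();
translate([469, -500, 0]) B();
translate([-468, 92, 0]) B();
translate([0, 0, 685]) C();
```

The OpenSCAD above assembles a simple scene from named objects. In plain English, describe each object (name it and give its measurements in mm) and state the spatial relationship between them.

A is a rectangular dining table. The top is 1256×534×41 mm with its upper surface at z = 685 mm. It stands on four 86×86 mm square legs, each inset 28 mm from the nearest pair of top edges, running from the floor to the underside of the top.

B is a simple wooden stool: a rectangular seat 318 mm (x) by 350 mm (y), 32 mm thick, top face at z = 395 mm, on four square legs, each 26×26 mm in cross-section. The legs rest on z = 0, each flush with a corner of the seat.

C is a wooden ladder with two side rails of 50×51 mm section and 2258 mm height, set 392 mm apart overall. Between them run 7 rectangular rungs (51 mm deep, 31 mm thick), front faces flush with the rails' −y face. The bottom of the first rung is 250 mm above the floor and each subsequent rung is 297 mm higher than the one below.

Two stools sit around the table at the −y, −x sides. The ladder is on top of the table.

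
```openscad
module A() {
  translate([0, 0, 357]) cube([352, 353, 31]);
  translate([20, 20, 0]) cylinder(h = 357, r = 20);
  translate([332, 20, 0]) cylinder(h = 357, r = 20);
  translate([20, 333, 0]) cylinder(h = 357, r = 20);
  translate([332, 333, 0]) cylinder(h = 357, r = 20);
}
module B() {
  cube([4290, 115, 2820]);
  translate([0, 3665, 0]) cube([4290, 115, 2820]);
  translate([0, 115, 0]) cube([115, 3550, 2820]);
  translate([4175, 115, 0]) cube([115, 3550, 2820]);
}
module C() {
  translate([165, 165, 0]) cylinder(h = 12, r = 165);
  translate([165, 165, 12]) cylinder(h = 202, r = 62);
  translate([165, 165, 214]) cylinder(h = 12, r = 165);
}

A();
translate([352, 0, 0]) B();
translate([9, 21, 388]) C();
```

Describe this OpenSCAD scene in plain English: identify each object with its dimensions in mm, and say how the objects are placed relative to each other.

A is a four-legged stool. The seat is a 352×353×31 mm slab whose top surface is at z = 388 mm; four round legs, each 40 mm in diameter, run from the floor (z = 0) to the underside of the seat, each leg's axis is inset half a diameter from the nearest pair of seat edges (so the leg's bounding box is flush with the corner).

B is a box-shaped house frame (walls only): outside footprint 4290×3780 mm, wall height 2820 mm, wall thickness 115 mm. The two y-facing walls run the full x-width; the two x-facing walls fit between the inner faces of the y-facing walls.

C is a spool: two coaxial disc flanges of radius 165 mm and thickness 12 mm, joined by a core cylinder of radius 62 mm and height 202 mm. The lower flange rests on z = 0 and the three cylinders share a vertical axis.

The house frame is against the stool's +x side, with their −y faces flush. The spool is on top of the stool.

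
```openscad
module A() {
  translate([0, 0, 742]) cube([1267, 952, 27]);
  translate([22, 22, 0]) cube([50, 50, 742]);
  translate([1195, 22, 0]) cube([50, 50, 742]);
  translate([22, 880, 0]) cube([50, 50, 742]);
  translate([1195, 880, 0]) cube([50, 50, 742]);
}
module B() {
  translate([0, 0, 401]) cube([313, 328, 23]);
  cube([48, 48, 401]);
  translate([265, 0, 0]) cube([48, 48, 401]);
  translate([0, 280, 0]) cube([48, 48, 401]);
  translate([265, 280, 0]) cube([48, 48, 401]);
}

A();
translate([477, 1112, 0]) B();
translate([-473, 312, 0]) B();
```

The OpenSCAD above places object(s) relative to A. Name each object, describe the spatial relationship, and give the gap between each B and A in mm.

A is a table. B is a stool. Two stools sit around the table at the +y, −x sides. The gap between each stool and the table is 160 mm.

Each stool's nearest face is 160 mm from the table's bounding box.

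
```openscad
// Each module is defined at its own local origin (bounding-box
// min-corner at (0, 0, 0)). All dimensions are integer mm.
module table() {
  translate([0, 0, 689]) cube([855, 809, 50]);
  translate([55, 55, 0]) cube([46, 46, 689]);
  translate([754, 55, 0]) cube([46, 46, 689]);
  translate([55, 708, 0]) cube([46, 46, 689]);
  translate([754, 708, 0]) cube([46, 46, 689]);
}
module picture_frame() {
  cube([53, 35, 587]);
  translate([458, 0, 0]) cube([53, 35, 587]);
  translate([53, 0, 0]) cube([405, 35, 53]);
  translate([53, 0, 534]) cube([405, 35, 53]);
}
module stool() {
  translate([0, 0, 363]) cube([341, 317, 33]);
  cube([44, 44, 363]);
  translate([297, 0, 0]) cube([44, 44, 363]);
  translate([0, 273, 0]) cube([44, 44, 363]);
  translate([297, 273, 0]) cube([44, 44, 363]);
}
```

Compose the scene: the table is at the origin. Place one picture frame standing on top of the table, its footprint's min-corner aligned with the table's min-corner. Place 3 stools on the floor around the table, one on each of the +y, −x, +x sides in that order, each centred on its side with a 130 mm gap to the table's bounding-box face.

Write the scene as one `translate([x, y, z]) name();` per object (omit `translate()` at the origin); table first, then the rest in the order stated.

table();
translate([0, 0, 739]) picture_frame();
translate([257, 939, 0]) stool();
translate([-471, 246, 0]) stool();
translate([985, 246, 0]) stool();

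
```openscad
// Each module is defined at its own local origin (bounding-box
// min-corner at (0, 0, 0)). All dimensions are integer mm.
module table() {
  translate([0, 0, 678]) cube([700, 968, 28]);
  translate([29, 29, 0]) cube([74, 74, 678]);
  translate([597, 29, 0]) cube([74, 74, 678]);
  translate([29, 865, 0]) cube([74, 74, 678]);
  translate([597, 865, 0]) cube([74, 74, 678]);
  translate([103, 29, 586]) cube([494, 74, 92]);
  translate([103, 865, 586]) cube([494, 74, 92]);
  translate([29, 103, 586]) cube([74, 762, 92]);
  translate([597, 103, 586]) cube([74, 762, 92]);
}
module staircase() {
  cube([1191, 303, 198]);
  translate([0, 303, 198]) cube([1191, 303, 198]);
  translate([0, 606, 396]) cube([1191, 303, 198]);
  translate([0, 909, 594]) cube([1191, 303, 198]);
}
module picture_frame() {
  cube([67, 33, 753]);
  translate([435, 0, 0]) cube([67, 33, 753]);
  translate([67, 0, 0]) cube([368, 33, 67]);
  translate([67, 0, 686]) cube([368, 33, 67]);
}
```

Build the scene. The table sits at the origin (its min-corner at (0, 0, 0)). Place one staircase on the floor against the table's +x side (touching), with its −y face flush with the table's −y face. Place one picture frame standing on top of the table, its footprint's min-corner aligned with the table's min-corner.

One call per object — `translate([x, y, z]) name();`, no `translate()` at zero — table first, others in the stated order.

table();
translate([700, 0, 0]) staircase();
translate([0, 0, 706]) picture_frame();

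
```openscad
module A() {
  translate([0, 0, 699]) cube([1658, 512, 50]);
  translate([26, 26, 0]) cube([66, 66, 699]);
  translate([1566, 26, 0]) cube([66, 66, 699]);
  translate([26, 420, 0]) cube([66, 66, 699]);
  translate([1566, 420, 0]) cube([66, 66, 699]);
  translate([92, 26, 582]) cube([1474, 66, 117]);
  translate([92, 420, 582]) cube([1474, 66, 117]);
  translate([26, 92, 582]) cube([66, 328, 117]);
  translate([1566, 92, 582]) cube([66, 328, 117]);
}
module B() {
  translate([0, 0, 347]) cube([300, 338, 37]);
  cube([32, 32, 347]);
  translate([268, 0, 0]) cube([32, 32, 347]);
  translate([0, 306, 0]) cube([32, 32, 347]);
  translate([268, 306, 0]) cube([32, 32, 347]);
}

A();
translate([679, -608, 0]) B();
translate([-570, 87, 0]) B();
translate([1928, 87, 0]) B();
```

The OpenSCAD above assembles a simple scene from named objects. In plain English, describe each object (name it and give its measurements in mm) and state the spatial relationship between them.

A is a table with a 1658×512 mm rectangular top, 50 mm thick, top surface at z = 749 mm, supported by four 66×66 mm square legs, each inset 26 mm from the nearest pair of top edges, running from the floor. Four apron rails, 66 mm thick and 117 mm tall, run between adjacent legs with their top edges flush with the underside of the top and their outer faces flush with the legs' outer faces.

B is a four-legged stool. The seat is 300×338 mm, 37 mm thick, top at z = 384 mm. It stands on four square legs, each 32×32 mm in cross-section, from z = 0 to the seat underside, each flush with a corner of the seat.

Three stools sit around the table at the −y, −x, +x sides.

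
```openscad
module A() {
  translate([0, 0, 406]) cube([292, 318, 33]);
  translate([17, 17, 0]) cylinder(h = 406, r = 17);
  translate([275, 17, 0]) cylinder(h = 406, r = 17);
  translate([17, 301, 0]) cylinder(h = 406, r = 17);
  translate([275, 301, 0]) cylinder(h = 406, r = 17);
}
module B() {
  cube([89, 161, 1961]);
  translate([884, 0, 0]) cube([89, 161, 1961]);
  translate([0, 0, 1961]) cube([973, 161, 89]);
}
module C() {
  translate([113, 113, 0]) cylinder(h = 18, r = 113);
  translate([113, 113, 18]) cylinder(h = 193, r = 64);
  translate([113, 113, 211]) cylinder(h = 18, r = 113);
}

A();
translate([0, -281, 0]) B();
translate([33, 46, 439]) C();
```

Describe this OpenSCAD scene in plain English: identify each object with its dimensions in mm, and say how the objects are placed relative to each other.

A is a four-legged stool. The seat is 292×318 mm, 33 mm thick, top at z = 439 mm. It stands on four round legs, each 34 mm in diameter, from z = 0 to the seat underside, each leg's axis is inset half a diameter from the nearest pair of seat edges (so the leg's bounding box is flush with the corner).

B is a door frame. The clear opening is 795 mm wide and 1961 mm high. Two 89 mm wide jambs, 161 mm deep, stand either side of the opening from the floor to the top of the opening. A 89 mm thick head sits across the top of both jambs, spanning the full outside width of the frame.

C is a spool: two coaxial disc flanges of radius 113 mm and thickness 18 mm, joined by a core cylinder of radius 64 mm and height 193 mm. The lower flange rests on z = 0 and the three cylinders share a vertical axis.

The door frame is on the floor beside the stool on its −y side. The spool is on top of the stool, centred.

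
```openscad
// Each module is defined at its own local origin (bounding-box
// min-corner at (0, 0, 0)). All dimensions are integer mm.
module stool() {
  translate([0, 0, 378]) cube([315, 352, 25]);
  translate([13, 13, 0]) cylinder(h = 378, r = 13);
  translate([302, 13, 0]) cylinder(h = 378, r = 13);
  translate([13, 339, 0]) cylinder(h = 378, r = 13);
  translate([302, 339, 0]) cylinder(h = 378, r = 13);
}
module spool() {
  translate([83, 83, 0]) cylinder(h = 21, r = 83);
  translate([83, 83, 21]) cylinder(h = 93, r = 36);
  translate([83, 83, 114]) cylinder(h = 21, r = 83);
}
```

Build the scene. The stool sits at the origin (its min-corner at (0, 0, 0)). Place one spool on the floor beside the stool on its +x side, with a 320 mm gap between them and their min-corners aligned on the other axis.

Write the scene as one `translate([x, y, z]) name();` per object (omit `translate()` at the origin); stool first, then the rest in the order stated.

stool();
translate([635, 0, 0]) spool();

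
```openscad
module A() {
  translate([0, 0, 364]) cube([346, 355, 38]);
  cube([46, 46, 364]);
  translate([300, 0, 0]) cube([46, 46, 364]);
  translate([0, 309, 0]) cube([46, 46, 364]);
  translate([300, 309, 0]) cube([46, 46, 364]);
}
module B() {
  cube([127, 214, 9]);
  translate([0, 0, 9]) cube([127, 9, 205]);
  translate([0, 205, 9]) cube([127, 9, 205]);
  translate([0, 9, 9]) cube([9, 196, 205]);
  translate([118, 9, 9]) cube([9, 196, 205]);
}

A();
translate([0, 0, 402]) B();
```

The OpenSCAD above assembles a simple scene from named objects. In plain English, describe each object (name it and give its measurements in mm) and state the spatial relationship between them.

A is a four-legged stool. The seat is 346×355 mm, 38 mm thick, top at z = 402 mm. It stands on four square legs, each 46×46 mm in cross-section, from z = 0 to the seat underside, each flush with a corner of the seat.

B is an open storage box with external size 127×214×214 mm and wall thickness 9 mm (the base is also 9 mm thick). The base covers the whole footprint; the four walls stand on the base, with the y-facing walls full-width and the x-facing walls fitting between their inner faces.

The open box is on top of the stool.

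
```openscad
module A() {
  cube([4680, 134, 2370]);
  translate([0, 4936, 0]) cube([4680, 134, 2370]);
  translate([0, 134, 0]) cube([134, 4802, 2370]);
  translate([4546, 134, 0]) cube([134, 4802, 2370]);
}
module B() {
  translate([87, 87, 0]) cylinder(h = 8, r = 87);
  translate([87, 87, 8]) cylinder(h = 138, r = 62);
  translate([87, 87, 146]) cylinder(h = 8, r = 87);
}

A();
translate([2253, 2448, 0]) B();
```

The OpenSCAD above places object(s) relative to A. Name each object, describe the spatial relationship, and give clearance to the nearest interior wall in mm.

Clearances: x = 2119, y = 2314; minimum 2119 mm.

A is a house frame. B is a spool. The spool sits inside the house frame, centred. The clearance to the nearest interior wall is 2119 mm.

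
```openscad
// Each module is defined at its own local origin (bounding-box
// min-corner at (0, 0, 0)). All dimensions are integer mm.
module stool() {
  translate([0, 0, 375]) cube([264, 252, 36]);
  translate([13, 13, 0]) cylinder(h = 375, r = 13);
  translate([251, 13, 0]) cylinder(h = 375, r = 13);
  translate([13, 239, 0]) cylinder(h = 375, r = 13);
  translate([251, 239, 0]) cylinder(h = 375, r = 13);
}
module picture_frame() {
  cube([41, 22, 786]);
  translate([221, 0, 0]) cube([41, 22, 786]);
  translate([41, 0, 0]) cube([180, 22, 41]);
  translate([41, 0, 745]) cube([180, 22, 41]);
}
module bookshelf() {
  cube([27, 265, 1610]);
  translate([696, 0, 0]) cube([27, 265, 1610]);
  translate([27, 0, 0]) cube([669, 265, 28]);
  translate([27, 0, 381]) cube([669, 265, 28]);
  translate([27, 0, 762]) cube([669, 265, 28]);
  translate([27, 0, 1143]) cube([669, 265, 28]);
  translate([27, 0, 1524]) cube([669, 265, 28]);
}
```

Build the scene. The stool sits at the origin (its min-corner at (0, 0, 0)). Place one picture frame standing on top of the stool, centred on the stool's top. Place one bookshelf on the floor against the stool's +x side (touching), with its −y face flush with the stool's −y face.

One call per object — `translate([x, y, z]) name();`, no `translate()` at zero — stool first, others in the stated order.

stool();
translate([1, 115, 411]) picture_frame();
translate([264, 0, 0]) bookshelf();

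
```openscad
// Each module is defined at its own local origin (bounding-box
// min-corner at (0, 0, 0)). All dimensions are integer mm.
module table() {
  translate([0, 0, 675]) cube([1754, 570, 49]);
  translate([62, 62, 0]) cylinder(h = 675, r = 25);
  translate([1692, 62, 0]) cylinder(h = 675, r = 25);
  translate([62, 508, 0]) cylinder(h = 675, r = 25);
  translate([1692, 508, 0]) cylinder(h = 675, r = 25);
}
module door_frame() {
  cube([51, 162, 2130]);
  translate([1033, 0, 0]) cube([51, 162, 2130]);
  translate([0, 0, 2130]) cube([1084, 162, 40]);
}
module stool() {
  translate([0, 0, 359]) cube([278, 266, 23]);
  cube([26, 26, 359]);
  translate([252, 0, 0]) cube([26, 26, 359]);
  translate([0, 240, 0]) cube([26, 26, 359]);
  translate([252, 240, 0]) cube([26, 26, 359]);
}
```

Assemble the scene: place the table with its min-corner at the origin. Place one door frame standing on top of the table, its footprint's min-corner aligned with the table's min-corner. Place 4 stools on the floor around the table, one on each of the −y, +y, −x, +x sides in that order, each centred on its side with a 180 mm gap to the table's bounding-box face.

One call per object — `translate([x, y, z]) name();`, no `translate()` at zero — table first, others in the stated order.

table();
translate([0, 0, 724]) door_frame();
translate([738, -446, 0]) stool();
translate([738, 750, 0]) stool();
translate([-458, 152, 0]) stool();
translate([1934, 152, 0]) stool();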